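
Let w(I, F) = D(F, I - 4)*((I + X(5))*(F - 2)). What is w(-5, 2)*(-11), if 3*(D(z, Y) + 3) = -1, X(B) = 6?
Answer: 0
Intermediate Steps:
D(z, Y) = -10/3 (D(z, Y) = -3 + (1/3)*(-1) = -3 - 1/3 = -10/3)
w(I, F) = -10*(-2 + F)*(6 + I)/3 (w(I, F) = -10*(I + 6)*(F - 2)/3 = -10*(6 + I)*(-2 + F)/3 = -10*(-2 + F)*(6 + I)/3)
w(-5, 2)*(-11) = (40 - 20*2 + (20/3)*(-5) - 10/3*2*(-5))*(-11) = (40 - 40 - 100/3 + 100/3)*(-11) = 0*(-11) = 0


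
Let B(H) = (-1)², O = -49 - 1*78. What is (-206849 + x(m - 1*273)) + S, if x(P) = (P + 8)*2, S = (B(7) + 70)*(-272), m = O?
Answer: -226945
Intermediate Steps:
O = -127 (O = -49 - 78 = -127)
m = -127
B(H) = 1
S = -19312 (S = (1 + 70)*(-272) = 71*(-272) = -19312)
x(P) = 16 + 2*P (x(P) = (8 + P)*2 = 16 + 2*P)
(-206849 + x(m - 1*273)) + S = (-206849 + (16 + 2*(-127 - 1*273))) - 19312 = (-206849 + (16 + 2*(-127 - 273))) - 19312 = (-206849 + (16 + 2*(-400))) - 19312 = (-206849 + (16 - 800)) - 19312 = (-206849 - 784) - 19312 = -207633 - 19312 = -226945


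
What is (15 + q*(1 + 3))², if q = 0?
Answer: 225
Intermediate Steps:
(15 + q*(1 + 3))² = (15 + 0*(1 + 3))² = (15 + 0*4)² = (15 + 0)² = 15² = 225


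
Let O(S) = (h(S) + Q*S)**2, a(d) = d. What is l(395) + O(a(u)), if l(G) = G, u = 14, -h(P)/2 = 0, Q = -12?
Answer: 28619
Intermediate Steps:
h(P) = 0 (h(P) = -2*0 = 0)
O(S) = 144*S**2 (O(S) = (0 - 12*S)**2 = (-12*S)**2 = 144*S**2)
l(395) + O(a(u)) = 395 + 144*14**2 = 395 + 144*196 = 395 + 28224 = 28619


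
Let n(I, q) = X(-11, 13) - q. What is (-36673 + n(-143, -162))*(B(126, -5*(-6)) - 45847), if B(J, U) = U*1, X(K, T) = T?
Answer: 1672228866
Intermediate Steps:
B(J, U) = U
n(I, q) = 13 - q
(-36673 + n(-143, -162))*(B(126, -5*(-6)) - 45847) = (-36673 + (13 - 1*(-162)))*(-5*(-6) - 45847) = (-36673 + (13 + 162))*(30 - 45847) = (-36673 + 175)*(-45817) = -36498*(-45817) = 1672228866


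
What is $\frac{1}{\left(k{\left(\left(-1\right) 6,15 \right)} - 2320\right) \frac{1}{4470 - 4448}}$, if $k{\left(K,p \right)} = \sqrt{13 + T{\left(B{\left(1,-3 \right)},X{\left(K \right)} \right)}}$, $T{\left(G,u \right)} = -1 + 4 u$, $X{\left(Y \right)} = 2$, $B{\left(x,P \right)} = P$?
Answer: $- \frac{2552}{269119} - \frac{11 \sqrt{5}}{1345595} \approx -0.0095011$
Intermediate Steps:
$k{\left(K,p \right)} = 2 \sqrt{5}$ ($k{\left(K,p \right)} = \sqrt{13 + \left(-1 + 4 \cdot 2\right)} = \sqrt{13 + \left(-1 + 8\right)} = \sqrt{13 + 7} = \sqrt{20} = 2 \sqrt{5}$)
$\frac{1}{\left(k{\left(\left(-1\right) 6,15 \right)} - 2320\right) \frac{1}{4470 - 4448}} = \frac{1}{\left(2 \sqrt{5} - 2320\right) \frac{1}{4470 - 4448}} = \frac{1}{\left(-2320 + 2 \sqrt{5}\right) \frac{1}{22}} = \frac{1}{- \frac{1160}{11} + \frac{\sqrt{5}}{11}}$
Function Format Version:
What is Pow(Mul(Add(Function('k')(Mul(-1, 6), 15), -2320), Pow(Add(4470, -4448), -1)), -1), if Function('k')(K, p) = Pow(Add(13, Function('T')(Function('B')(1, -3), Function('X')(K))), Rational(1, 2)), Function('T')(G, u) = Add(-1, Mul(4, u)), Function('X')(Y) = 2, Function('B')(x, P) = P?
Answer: Add(Rational(-2552, 269119), Mul(Rational(-11, 1345595), Pow(5, Rational(1, 2)))) ≈ -0.0095011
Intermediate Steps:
Function('k')(K, p) = Mul(2, Pow(5, Rational(1, 2))) (Function('k')(K, p) = Pow(Add(13, Add(-1, Mul(4, 2))), Rational(1, 2)) = Pow(Add(13, Add(-1, 8)), Rational(1, 2)) = Pow(Add(13, 7), Rational(1, 2)) = Pow(20, Rational(1, 2)) = Mul(2, Pow(5, Rational(1, 2))))
Pow(Mul(Add(Function('k')(Mul(-1, 6), 15), -2320), Pow(Add(4470, -4448), -1)), -1) = Pow(Mul(Add(Mul(2, Pow(5, Rational(1, 2))), -2320), Pow(Add(4470, -4448), -1)), -1) = Pow(Mul(Add(-2320, Mul(2, Pow(5, Rational(1, 2)))), Pow(22, -1)), -1) = Pow(Mul(Add(-2320, Mul(2, Pow(5, Rational(1, 2)))), Rational(1, 22)), -1) = Pow(Add(Rational(-1160, 11), Mul(Rational(1, 11), Pow(5, Rational(1, 2)))), -1)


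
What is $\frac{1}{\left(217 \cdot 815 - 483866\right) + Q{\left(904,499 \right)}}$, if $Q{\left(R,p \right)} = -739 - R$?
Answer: $- \frac{1}{308654} \approx -3.2399 \cdot 10^{-6}$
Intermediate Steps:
$\frac{1}{\left(217 \cdot 815 - 483866\right) + Q{\left(904,499 \right)}} = \frac{1}{\left(217 \cdot 815 - 483866\right) - 1643} = \frac{1}{\left(176855 - 483866\right) - 1643} = \frac{1}{-307011 - 1643} = \frac{1}{-308654} = - \frac{1}{308654}$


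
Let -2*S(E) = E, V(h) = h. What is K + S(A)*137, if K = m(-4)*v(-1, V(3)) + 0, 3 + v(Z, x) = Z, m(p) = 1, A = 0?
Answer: -4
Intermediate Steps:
v(Z, x) = -3 + Z
S(E) = -E/2
K = -4 (K = 1*(-3 - 1) + 0 = 1*(-4) + 0 = -4 + 0 = -4)
K + S(A)*137 = -4 - 1/2*0*137 = -4 + 0*137 = -4 + 0 = -4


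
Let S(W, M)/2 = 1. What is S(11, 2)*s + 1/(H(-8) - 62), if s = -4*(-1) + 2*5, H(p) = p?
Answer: 1959/70 ≈ 27.986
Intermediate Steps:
S(W, M) = 2 (S(W, M) = 2*1 = 2)
s = 14 (s = 4 + 10 = 14)
S(11, 2)*s + 1/(H(-8) - 62) = 2*14 + 1/(-8 - 62) = 28 + 1/(-70) = 28 - 1/70 = 1959/70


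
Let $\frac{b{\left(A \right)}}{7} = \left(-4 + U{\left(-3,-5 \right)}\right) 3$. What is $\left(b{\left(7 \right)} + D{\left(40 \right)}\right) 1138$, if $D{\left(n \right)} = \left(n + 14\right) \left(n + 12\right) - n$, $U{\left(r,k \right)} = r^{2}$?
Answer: $3269474$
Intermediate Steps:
$b{\left(A \right)} = 105$ ($b{\left(A \right)} = 7 \left(-4 + \left(-3\right)^{2}\right) 3 = 7 \left(-4 + 9\right) 3 = 7 \cdot 5 \cdot 3 = 7 \cdot 15 = 105$)
$D{\left(n \right)} = - n + \left(12 + n\right) \left(14 + n\right)$ ($D{\left(n \right)} = \left(14 + n\right) \left(12 + n\right) - n = \left(12 + n\right) \left(14 + n\right) - n = - n + \left(12 + n\right) \left(14 + n\right)$)
$\left(b{\left(7 \right)} + D{\left(40 \right)}\right) 1138 = \left(105 + \left(168 + 40^{2} + 25 \cdot 40\right)\right) 1138 = \left(105 + \left(168 + 1600 + 1000\right)\right) 1138 = \left(105 + 2768\right) 1138 = 2873 \cdot 1138 = 3269474$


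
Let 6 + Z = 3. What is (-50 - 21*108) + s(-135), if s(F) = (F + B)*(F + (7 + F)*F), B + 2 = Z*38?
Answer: -4305713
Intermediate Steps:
Z = -3 (Z = -6 + 3 = -3)
B = -116 (B = -2 - 3*38 = -2 - 114 = -116)
s(F) = (-116 + F)*(F + F*(7 + F)) (s(F) = (F - 116)*(F + (7 + F)*F) = (-116 + F)*(F + F*(7 + F)))
(-50 - 21*108) + s(-135) = (-50 - 21*108) - 135*(-928 + (-135)² - 108*(-135)) = (-50 - 2268) - 135*(-928 + 18225 + 14580) = -2318 - 135*31877 = -2318 - 4303395 = -4305713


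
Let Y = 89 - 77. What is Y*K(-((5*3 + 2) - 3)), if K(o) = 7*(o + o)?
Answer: -2352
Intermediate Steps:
Y = 12
K(o) = 14*o (K(o) = 7*(2*o) = 14*o)
Y*K(-((5*3 + 2) - 3)) = 12*(14*(-((5*3 + 2) - 3))) = 12*(14*(-((15 + 2) - 3))) = 12*(14*(-(17 - 3))) = 12*(14*(-1*14)) = 12*(14*(-14)) = 12*(-196) = -2352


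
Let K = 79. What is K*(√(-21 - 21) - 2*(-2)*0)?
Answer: 79*I*√42 ≈ 511.98*I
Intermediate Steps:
K*(√(-21 - 21) - 2*(-2)*0) = 79*(√(-21 - 21) - 2*(-2)*0) = 79*(√(-42) + 4*0) = 79*(I*√42 + 0) = 79*(I*√42) = 79*I*√42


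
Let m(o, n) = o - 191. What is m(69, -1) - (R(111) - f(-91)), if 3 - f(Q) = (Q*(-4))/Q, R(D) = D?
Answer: -226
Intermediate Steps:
f(Q) = 7 (f(Q) = 3 - Q*(-4)/Q = 3 - (-4*Q)/Q = 3 - 1*(-4) = 3 + 4 = 7)
m(o, n) = -191 + o
m(69, -1) - (R(111) - f(-91)) = (-191 + 69) - (111 - 1*7) = -122 - (111 - 7) = -122 - 1*104 = -122 - 104 = -226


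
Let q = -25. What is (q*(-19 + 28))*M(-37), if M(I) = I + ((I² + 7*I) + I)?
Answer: -233100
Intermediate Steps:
M(I) = I² + 9*I (M(I) = I + (I² + 8*I) = I² + 9*I)
(q*(-19 + 28))*M(-37) = (-25*(-19 + 28))*(-37*(9 - 37)) = (-25*9)*(-37*(-28)) = -225*1036 = -233100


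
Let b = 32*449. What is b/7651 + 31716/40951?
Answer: 831043084/313316101 ≈ 2.6524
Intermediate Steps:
b = 14368
b/7651 + 31716/40951 = 14368/7651 + 31716/40951 = 831043084/313316101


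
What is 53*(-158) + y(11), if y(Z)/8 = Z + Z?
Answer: -8198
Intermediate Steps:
y(Z) = 16*Z (y(Z) = 8*(Z + Z) = 8*(2*Z) = 16*Z)
53*(-158) + y(11) = 53*(-158) + 16*11 = -8374 + 176 = -8198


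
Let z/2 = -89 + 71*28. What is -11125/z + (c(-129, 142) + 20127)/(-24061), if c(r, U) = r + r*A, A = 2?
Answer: -342651145/91383678 ≈ -3.7496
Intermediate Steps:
c(r, U) = 3*r (c(r, U) = r + r*2 = r + 2*r = 3*r)
z = 3798 (z = 2*(-89 + 71*28) = 2*(-89 + 1988) = 2*1899 = 3798)
-11125/z + (c(-129, 142) + 20127)/(-24061) = -11125/3798 + (3*(-129) + 20127)/(-24061) = -11125*1/3798 + (-387 + 20127)*(-1/24061) = -11125/3798 + 19740*(-1/24061) = -11125/3798 - 19740/24061 = -342651145/91383678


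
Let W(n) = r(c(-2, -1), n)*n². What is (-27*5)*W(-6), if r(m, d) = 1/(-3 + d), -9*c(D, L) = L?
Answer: 540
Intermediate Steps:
c(D, L) = -L/9
W(n) = n²/(-3 + n)
(-27*5)*W(-6) = (-27*5)*((-6)²/(-3 - 6)) = -4860/(-9) = -4860*(-1)/9 = -135*(-4) = 540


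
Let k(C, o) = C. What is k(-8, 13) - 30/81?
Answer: -226/27 ≈ -8.3704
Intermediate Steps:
k(-8, 13) - 30/81 = -8 - 30/81 = -8 - 30*1/81 = -8 - 10/27 = -226/27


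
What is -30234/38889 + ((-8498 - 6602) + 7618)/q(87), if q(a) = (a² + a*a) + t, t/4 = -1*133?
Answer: -122094217/94668789 ≈ -1.2897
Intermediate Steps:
t = -532 (t = 4*(-1*133) = 4*(-133) = -532)
q(a) = -532 + 2*a² (q(a) = (a² + a*a) - 532 = (a² + a²) - 532 = 2*a² - 532 = -532 + 2*a²)
-30234/38889 + ((-8498 - 6602) + 7618)/q(87) = -30234/38889 + ((-8498 - 6602) + 7618)/(-532 + 2*87²) = -30234*1/38889 + (-15100 + 7618)/(-532 + 2*7569) = -10078/12963 - 7482/(-532 + 15138) = -10078/12963 - 7482/14606 = -10078/12963 - 7482*1/14606 = -10078/12963 - 3741/7303 = -122094217/94668789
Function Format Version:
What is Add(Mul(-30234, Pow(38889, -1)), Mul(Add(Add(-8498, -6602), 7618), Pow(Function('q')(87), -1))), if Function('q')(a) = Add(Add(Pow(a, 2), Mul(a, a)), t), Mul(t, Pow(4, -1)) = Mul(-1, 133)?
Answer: Rational(-122094217, 94668789) ≈ -1.2897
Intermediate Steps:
t = -532 (t = Mul(4, Mul(-1, 133)) = Mul(4, -133) = -532)
Function('q')(a) = Add(-532, Mul(2, Pow(a, 2))) (Function('q')(a) = Add(Add(Pow(a, 2), Mul(a, a)), -532) = Add(Add(Pow(a, 2), Pow(a, 2)), -532) = Add(Mul(2, Pow(a, 2)), -532) = Add(-532, Mul(2, Pow(a, 2))))
Add(Mul(-30234, Pow(38889, -1)), Mul(Add(Add(-8498, -6602), 7618), Pow(Function('q')(87), -1))) = Add(Mul(-30234, Pow(38889, -1)), Mul(Add(Add(-8498, -6602), 7618), Pow(Add(-532, Mul(2, Pow(87, 2))), -1))) = Add(Mul(-30234, Rational(1, 38889)), Mul(Add(-15100, 7618), Pow(Add(-532, Mul(2, 7569)), -1))) = Add(Rational(-10078, 12963), Mul(-7482, Pow(Add(-532, 15138), -1))) = Add(Rational(-10078, 12963), Mul(-7482, Pow(14606, -1))) = Add(Rational(-10078, 12963), Mul(-7482, Rational(1, 14606))) = Add(Rational(-10078, 12963), Rational(-3741, 7303)) = Rational(-122094217, 94668789)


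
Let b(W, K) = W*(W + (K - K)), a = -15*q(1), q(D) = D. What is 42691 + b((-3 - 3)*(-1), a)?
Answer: 42727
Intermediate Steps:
a = -15 (a = -15*1 = -15)
b(W, K) = W² (b(W, K) = W*(W + 0) = W*W = W²)
42691 + b((-3 - 3)*(-1), a) = 42691 + ((-3 - 3)*(-1))² = 42691 + (-6*(-1))² = 42691 + 6² = 42691 + 36 = 42727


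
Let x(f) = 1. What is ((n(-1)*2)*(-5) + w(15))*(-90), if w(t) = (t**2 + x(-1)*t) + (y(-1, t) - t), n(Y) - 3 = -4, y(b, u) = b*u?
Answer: -19800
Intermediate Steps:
n(Y) = -1 (n(Y) = 3 - 4 = -1)
w(t) = t**2 - t (w(t) = (t**2 + 1*t) + (-t - t) = (t**2 + t) - 2*t = (t + t**2) - 2*t = t**2 - t)
((n(-1)*2)*(-5) + w(15))*(-90) = (-1*2*(-5) + 15*(-1 + 15))*(-90) = (-2*(-5) + 15*14)*(-90) = (10 + 210)*(-90) = 220*(-90) = -19800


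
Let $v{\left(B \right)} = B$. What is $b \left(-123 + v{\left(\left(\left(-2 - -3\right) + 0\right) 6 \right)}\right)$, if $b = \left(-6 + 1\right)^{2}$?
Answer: $-2925$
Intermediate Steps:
$b = 25$ ($b = \left(-5\right)^{2} = 25$)
$b \left(-123 + v{\left(\left(\left(-2 - -3\right) + 0\right) 6 \right)}\right) = 25 \left(-123 + \left(\left(-2 - -3\right) + 0\right) 6\right) = 25 \left(-123 + \left(\left(-2 + 3\right) + 0\right) 6\right) = 25 \left(-123 + \left(1 + 0\right) 6\right) = 25 \left(-123 + 1 \cdot 6\right) = 25 \left(-123 + 6\right) = 25 \left(-117\right) = -2925$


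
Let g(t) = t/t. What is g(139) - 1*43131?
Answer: -43130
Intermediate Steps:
g(t) = 1
g(139) - 1*43131 = 1 - 1*43131 = 1 - 43131 = -43130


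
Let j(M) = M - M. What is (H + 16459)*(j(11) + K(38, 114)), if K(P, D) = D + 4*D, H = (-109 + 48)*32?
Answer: 8268990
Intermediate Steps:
j(M) = 0
H = -1952 (H = -61*32 = -1952)
K(P, D) = 5*D
(H + 16459)*(j(11) + K(38, 114)) = (-1952 + 16459)*(0 + 5*114) = 14507*(0 + 570) = 14507*570 = 8268990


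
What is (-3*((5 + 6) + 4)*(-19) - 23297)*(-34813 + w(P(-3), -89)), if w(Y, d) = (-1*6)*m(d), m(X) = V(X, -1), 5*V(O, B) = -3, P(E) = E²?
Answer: 3905962774/5 ≈ 7.8119e+8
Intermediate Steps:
V(O, B) = -⅗ (V(O, B) = (⅕)*(-3) = -⅗)
m(X) = -⅗
w(Y, d) = 18/5 (w(Y, d) = -1*6*(-⅗) = -6*(-⅗) = 18/5)
(-3*((5 + 6) + 4)*(-19) - 23297)*(-34813 + w(P(-3), -89)) = (-3*((5 + 6) + 4)*(-19) - 23297)*(-34813 + 18/5) = (-3*(11 + 4)*(-19) - 23297)*(-174047/5) = (-3*15*(-19) - 23297)*(-174047/5) = (-45*(-19) - 23297)*(-174047/5) = (855 - 23297)*(-174047/5) = -22442*(-174047/5) = 3905962774/5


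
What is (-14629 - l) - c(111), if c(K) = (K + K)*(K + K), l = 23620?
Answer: -87533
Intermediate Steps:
c(K) = 4*K**2 (c(K) = (2*K)*(2*K) = 4*K**2)
(-14629 - l) - c(111) = (-14629 - 1*23620) - 4*111**2 = (-14629 - 23620) - 4*12321 = -38249 - 1*49284 = -38249 - 49284 = -87533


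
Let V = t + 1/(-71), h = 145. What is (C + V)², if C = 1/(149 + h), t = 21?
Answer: 191958773161/435723876 ≈ 440.55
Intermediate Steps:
C = 1/294 (C = 1/(149 + 145) = 1/294 ≈ 0.0034014)
V = 1490/71 (V = 21 + 1/(-71) = 21 - 1/71 = 1490/71 ≈ 20.986)
(C + V)² = (1/294 + 1490/71)² = (438131/20874)² = 191958773161/435723876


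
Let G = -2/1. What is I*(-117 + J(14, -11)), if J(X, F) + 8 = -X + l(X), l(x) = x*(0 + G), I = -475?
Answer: 79325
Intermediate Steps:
G = -2 (G = -2*1 = -2)
l(x) = -2*x (l(x) = x*(0 - 2) = x*(-2) = -2*x)
J(X, F) = -8 - 3*X (J(X, F) = -8 + (-X - 2*X) = -8 - 3*X)
I*(-117 + J(14, -11)) = -475*(-117 + (-8 - 3*14)) = -475*(-117 + (-8 - 42)) = -475*(-117 - 50) = -475*(-167) = 79325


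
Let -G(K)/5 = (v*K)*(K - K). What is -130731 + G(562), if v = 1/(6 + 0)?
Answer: -130731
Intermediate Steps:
v = 1/6 ≈ 0.16667
G(K) = 0 (G(K) = -5*K/6*(K - K) = -5*K/6*0 = -5*0 = 0)
-130731 + G(562) = -130731 + 0 = -130731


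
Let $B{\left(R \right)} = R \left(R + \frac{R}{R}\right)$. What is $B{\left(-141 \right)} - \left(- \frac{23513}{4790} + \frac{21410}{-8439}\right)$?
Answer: $\frac{798247249507}{40422810} \approx 19747.0$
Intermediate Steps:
$B{\left(R \right)} = R \left(1 + R\right)$ ($B{\left(R \right)} = R \left(R + 1\right) = R \left(1 + R\right)$)
$B{\left(-141 \right)} - \left(- \frac{23513}{4790} + \frac{21410}{-8439}\right) = - 141 \left(1 - 141\right) - \left(- \frac{23513}{4790} + \frac{21410}{-8439}\right) = \left(-141\right) \left(-140\right) - \left(\left(-23513\right) \frac{1}{4790} + 21410 \left(- \frac{1}{8439}\right)\right) = 19740 - \left(- \frac{23513}{4790} - \frac{21410}{8439}\right) = 19740 - - \frac{300980107}{40422810} = 19740 + \frac{300980107}{40422810} = \frac{798247249507}{40422810}$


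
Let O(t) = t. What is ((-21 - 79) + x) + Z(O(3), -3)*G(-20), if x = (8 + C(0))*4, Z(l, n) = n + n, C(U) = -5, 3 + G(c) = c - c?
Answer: -70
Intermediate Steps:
G(c) = -3 (G(c) = -3 + (c - c) = -3 + 0 = -3)
Z(l, n) = 2*n
x = 12 (x = (8 - 5)*4 = 3*4 = 12)
((-21 - 79) + x) + Z(O(3), -3)*G(-20) = ((-21 - 79) + 12) + (2*(-3))*(-3) = (-100 + 12) - 6*(-3) = -88 + 18 = -70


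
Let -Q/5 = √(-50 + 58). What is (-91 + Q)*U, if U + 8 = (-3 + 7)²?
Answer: -728 - 80*√2 ≈ -841.14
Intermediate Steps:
U = 8 (U = -8 + (-3 + 7)² = -8 + 4² = -8 + 16 = 8)
Q = -10*√2 (Q = -5*√(-50 + 58) = -10*√2 ≈ -14.142)
(-91 + Q)*U = (-91 - 10*√2)*8 = -728 - 80*√2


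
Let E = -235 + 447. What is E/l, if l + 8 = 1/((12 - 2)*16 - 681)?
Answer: -110452/4169 ≈ -26.494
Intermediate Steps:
E = 212
l = -4169/521 (l = -8 + 1/((12 - 2)*16 - 681) = -8 + 1/(10*16 - 681) = -8 + 1/(160 - 681) = -8 + 1/(-521) = -8 - 1/521 = -4169/521 ≈ -8.0019)
E/l = 212/(-4169/521) = 212*(-521/4169) = -110452/4169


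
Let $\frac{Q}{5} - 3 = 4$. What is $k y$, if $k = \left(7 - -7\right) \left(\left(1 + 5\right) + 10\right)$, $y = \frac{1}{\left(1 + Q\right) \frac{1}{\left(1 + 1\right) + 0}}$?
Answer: $\frac{112}{9} \approx 12.444$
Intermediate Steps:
$Q = 35$ ($Q = 15 + 5 \cdot 4 = 15 + 20 = 35$)
$y = \frac{1}{18}$ ($y = \frac{1}{\left(1 + 35\right) \frac{1}{\left(1 + 1\right) + 0}} = \frac{1}{36 \frac{1}{2 + 0}} = \frac{1}{36 \cdot \frac{1}{2}} = \frac{1}{18} \approx 0.055556$)
$k = 224$ ($k = \left(7 + 7\right) \left(6 + 10\right) = 14 \cdot 16 = 224$)
$k y = 224 \cdot \frac{1}{18} = \frac{112}{9}$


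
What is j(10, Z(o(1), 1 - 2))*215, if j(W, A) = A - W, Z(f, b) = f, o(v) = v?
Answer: -1935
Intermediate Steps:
j(10, Z(o(1), 1 - 2))*215 = (1 - 1*10)*215 = (1 - 10)*215 = -9*215 = -1935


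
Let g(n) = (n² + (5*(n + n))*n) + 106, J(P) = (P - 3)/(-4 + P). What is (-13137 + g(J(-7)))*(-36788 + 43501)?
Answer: -961576833/11 ≈ -8.7416e+7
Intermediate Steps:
J(P) = (-3 + P)/(-4 + P)
g(n) = 106 + 11*n² (g(n) = (n² + (5*(2*n))*n) + 106 = (n² + (10*n)*n) + 106 = (n² + 10*n²) + 106 = 11*n² + 106 = 106 + 11*n²)
(-13137 + g(J(-7)))*(-36788 + 43501) = (-13137 + (106 + 11*((-3 - 7)/(-4 - 7))²))*(-36788 + 43501) = (-13137 + (106 + 11*(-10/(-11))²))*6713 = (-13137 + (106 + 11*(-1/11*(-10))²))*6713 = (-13137 + (106 + 11*(10/11)²))*6713 = (-13137 + (106 + 11*(100/121)))*6713 = (-13137 + (106 + 100/11))*6713 = (-13137 + 1266/11)*6713 = -143241/11*6713 = -961576833/11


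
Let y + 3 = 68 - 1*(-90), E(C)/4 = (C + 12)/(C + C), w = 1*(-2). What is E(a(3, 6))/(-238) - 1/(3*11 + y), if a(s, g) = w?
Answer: 821/22372 ≈ 0.036698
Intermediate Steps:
w = -2
a(s, g) = -2
E(C) = 2*(12 + C)/C (E(C) = 4*((C + 12)/(C + C)) = 4*((12 + C)/((2*C))) = 4*((12 + C)*(1/(2*C))) = 4*((12 + C)/(2*C)) = 2*(12 + C)/C)
y = 155 (y = -3 + (68 - 1*(-90)) = -3 + (68 + 90) = -3 + 158 = 155)
E(a(3, 6))/(-238) - 1/(3*11 + y) = (2 + 24/(-2))/(-238) - 1/(3*11 + 155) = (2 + 24*(-½))*(-1/238) - 1/(33 + 155) = (2 - 12)*(-1/238) - 1/188 = -10*(-1/238) - 1*1/188 = 5/119 - 1/188 = 821/22372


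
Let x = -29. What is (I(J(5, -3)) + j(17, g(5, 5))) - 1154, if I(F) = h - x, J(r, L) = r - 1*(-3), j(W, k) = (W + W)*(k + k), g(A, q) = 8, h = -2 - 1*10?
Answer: -593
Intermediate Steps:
h = -12 (h = -2 - 10 = -12)
j(W, k) = 4*W*k (j(W, k) = (2*W)*(2*k) = 4*W*k)
J(r, L) = 3 + r (J(r, L) = r + 3 = 3 + r)
I(F) = 17 (I(F) = -12 - 1*(-29) = -12 + 29 = 17)
(I(J(5, -3)) + j(17, g(5, 5))) - 1154 = (17 + 4*17*8) - 1154 = (17 + 544) - 1154 = 561 - 1154 = -593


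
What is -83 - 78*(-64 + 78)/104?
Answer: -187/2 ≈ -93.500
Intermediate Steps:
-83 - 78*(-64 + 78)/104 = -83 - 1092/104 = -83 - 78*7/52 = -83 - 21/2 = -187/2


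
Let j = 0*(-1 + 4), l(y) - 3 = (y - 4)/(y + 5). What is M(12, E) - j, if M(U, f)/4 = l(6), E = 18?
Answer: 140/11 ≈ 12.727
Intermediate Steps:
l(y) = 3 + (-4 + y)/(5 + y) (l(y) = 3 + (y - 4)/(y + 5) = 3 + (-4 + y)/(5 + y))
M(U, f) = 140/11 (M(U, f) = 4*((11 + 4*6)/(5 + 6)) = 4*((11 + 24)/11) = 4*((1/11)*35) = 4*(35/11) = 140/11)
j = 0 (j = 0*3 = 0)
M(12, E) - j = 140/11 - 1*0 = 140/11 + 0 = 140/11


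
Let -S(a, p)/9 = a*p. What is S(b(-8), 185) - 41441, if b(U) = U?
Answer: -28121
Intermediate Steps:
S(a, p) = -9*a*p
S(b(-8), 185) - 41441 = -9*(-8)*185 - 41441 = 13320 - 41441 = -28121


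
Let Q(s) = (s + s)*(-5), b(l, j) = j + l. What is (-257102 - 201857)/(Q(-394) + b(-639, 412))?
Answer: -458959/3713 ≈ -123.61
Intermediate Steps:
Q(s) = -10*s (Q(s) = (2*s)*(-5) = -10*s)
(-257102 - 201857)/(Q(-394) + b(-639, 412)) = (-257102 - 201857)/(-10*(-394) + (412 - 639)) = -458959/(3940 - 227) = -458959/3713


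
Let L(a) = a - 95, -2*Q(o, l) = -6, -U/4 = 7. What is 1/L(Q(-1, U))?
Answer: -1/92 ≈ -0.010870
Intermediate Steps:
U = -28 (U = -4*7 = -28)
Q(o, l) = 3 (Q(o, l) = -½*(-6) = 3)
L(a) = -95 + a
1/L(Q(-1, U)) = 1/(-95 + 3) = 1/(-92) = -1/92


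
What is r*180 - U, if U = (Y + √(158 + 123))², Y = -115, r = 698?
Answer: 112134 + 230*√281 ≈ 1.1599e+5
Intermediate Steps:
U = (-115 + √281)² (U = (-115 + √(158 + 123))² = (-115 + √281)² ≈ 9650.5)
r*180 - U = 698*180 - (115 - √281)² = 125640 - (115 - √281)²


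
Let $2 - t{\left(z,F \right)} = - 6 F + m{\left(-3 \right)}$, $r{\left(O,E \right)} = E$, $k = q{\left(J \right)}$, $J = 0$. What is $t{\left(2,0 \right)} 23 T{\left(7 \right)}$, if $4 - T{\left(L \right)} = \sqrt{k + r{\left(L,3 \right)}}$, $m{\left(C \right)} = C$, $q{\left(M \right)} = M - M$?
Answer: $460 - 115 \sqrt{3} \approx 260.81$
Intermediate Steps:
$q{\left(M \right)} = 0$
$k = 0$
$T{\left(L \right)} = 4 - \sqrt{3}$ ($T{\left(L \right)} = 4 - \sqrt{0 + 3} = 4 - \sqrt{3}$)
$t{\left(z,F \right)} = 5 + 6 F$ ($t{\left(z,F \right)} = 2 - \left(- 6 F - 3\right) = 2 - \left(-3 - 6 F\right) = 2 + \left(3 + 6 F\right) = 5 + 6 F$)
$t{\left(2,0 \right)} 23 T{\left(7 \right)} = \left(5 + 6 \cdot 0\right) 23 \left(4 - \sqrt{3}\right) = \left(5 + 0\right) 23 \left(4 - \sqrt{3}\right) = 5 \cdot 23 \left(4 - \sqrt{3}\right) = 115 \left(4 - \sqrt{3}\right) = 460 - 115 \sqrt{3}$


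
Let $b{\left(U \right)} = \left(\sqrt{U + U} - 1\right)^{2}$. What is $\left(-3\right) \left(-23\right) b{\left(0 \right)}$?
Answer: $69$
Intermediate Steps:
$b{\left(U \right)} = \left(-1 + \sqrt{2} \sqrt{U}\right)^{2}$ ($b{\left(U \right)} = \left(\sqrt{2 U} - 1\right)^{2} = \left(\sqrt{2} \sqrt{U} - 1\right)^{2} = \left(-1 + \sqrt{2} \sqrt{U}\right)^{2}$)
$\left(-3\right) \left(-23\right) b{\left(0 \right)} = \left(-3\right) \left(-23\right) \left(-1 + \sqrt{2} \sqrt{0}\right)^{2} = 69 \left(-1 + \sqrt{2} \cdot 0\right)^{2} = 69 \left(-1 + 0\right)^{2} = 69 \left(-1\right)^{2} = 69 \cdot 1 = 69$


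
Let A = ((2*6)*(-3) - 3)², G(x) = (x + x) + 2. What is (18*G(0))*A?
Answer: 54756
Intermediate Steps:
G(x) = 2 + 2*x (G(x) = 2*x + 2 = 2 + 2*x)
A = 1521 (A = (12*(-3) - 3)² = (-36 - 3)² = (-39)² = 1521)
(18*G(0))*A = (18*(2 + 2*0))*1521 = (18*(2 + 0))*1521 = (18*2)*1521 = 36*1521 = 54756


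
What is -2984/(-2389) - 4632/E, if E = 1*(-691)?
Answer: 13127792/1650799 ≈ 7.9524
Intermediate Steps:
E = -691
-2984/(-2389) - 4632/E = -2984/(-2389) - 4632/(-691) = -2984*(-1/2389) - 4632*(-1/691) = 2984/2389 + 4632/691 = 13127792/1650799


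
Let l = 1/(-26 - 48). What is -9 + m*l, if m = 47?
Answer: -713/74 ≈ -9.6351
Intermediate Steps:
l = -1/74 (l = 1/(-74) = -1/74 ≈ -0.013514)
-9 + m*l = -9 + 47*(-1/74) = -9 - 47/74 = -713/74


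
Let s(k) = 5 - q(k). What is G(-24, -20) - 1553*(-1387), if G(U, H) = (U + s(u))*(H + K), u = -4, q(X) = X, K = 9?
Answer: 2154176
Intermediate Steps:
s(k) = 5 - k
G(U, H) = (9 + H)*(9 + U) (G(U, H) = (U + (5 - 1*(-4)))*(H + 9) = (U + (5 + 4))*(9 + H) = (U + 9)*(9 + H) = (9 + U)*(9 + H) = (9 + H)*(9 + U))
G(-24, -20) - 1553*(-1387) = (81 + 9*(-20) + 9*(-24) - 20*(-24)) - 1553*(-1387) = (81 - 180 - 216 + 480) + 2154011 = 165 + 2154011 = 2154176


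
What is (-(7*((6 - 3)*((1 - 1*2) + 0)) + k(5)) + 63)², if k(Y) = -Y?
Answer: 7921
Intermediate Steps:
(-(7*((6 - 3)*((1 - 1*2) + 0)) + k(5)) + 63)² = (-(7*((6 - 3)*((1 - 1*2) + 0)) - 1*5) + 63)² = (-(7*(3*((1 - 2) + 0)) - 5) + 63)² = (-(7*(3*(-1 + 0)) - 5) + 63)² = (-(7*(3*(-1)) - 5) + 63)² = (-(7*(-3) - 5) + 63)² = (-(-21 - 5) + 63)² = (-1*(-26) + 63)² = (26 + 63)² = 89² = 7921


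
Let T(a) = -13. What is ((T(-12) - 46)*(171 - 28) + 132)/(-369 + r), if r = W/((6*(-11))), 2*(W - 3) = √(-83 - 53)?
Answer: 13350802410/593263483 - 548130*I*√34/593263483 ≈ 22.504 - 0.0053874*I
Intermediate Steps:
W = 3 + I*√34 (W = 3 + √(-83 - 53)/2 = 3 + √(-136)/2 = 3 + (2*I*√34)/2 = 3 + I*√34 ≈ 3.0 + 5.831*I)
r = -1/22 - I*√34/66 (r = (3 + I*√34)/((6*(-11))) = (3 + I*√34)/(-66) = (3 + I*√34)*(-1/66) = -1/22 - I*√34/66 ≈ -0.045455 - 0.088348*I)
((T(-12) - 46)*(171 - 28) + 132)/(-369 + r) = ((-13 - 46)*(171 - 28) + 132)/(-369 + (-1/22 - I*√34/66)) = (-59*143 + 132)/(-8119/22 - I*√34/66) = (-8437 + 132)/(-8119/22 - I*√34/66) = -8305/(-8119/22 - I*√34/66)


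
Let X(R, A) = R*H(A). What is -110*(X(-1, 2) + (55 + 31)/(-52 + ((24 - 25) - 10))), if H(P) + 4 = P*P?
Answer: 9460/63 ≈ 150.16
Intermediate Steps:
H(P) = -4 + P² (H(P) = -4 + P*P = -4 + P²)
X(R, A) = R*(-4 + A²)
-110*(X(-1, 2) + (55 + 31)/(-52 + ((24 - 25) - 10))) = -110*(-(-4 + 2²) + (55 + 31)/(-52 + ((24 - 25) - 10))) = -110*(-(-4 + 4) + 86/(-52 + (-1 - 10))) = -110*(-1*0 + 86/(-52 - 11)) = -110*(0 + 86/(-63)) = -110*(0 + 86*(-1/63)) = -110*(0 - 86/63) = -110*(-86/63) = 9460/63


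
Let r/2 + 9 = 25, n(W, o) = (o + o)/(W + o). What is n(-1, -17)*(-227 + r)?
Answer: -1105/3 ≈ -368.33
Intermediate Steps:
n(W, o) = 2*o/(W + o) (n(W, o) = (2*o)/(W + o) = 2*o/(W + o))
r = 32 (r = -18 + 2*25 = -18 + 50 = 32)
n(-1, -17)*(-227 + r) = (2*(-17)/(-1 - 17))*(-227 + 32) = (2*(-17)/(-18))*(-195) = (2*(-17)*(-1/18))*(-195) = (17/9)*(-195) = -1105/3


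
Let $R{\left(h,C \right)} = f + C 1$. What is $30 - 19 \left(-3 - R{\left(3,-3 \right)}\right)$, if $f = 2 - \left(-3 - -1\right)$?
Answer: $106$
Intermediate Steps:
$f = 4$ ($f = 2 - \left(-3 + 1\right) = 2 - -2 = 2 + 2 = 4$)
$R{\left(h,C \right)} = 4 + C$ ($R{\left(h,C \right)} = 4 + C 1 = 4 + C$)
$30 - 19 \left(-3 - R{\left(3,-3 \right)}\right) = 30 - 19 \left(-3 - \left(4 - 3\right)\right) = 30 - 19 \left(-3 - 1\right) = 30 - -76 = 30 + 76 = 106$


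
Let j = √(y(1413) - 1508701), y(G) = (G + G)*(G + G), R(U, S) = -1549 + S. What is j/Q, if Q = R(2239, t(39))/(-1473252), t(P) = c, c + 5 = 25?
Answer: 669660*√259103/139 ≈ 2.4523e+6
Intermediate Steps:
c = 20 (c = -5 + 25 = 20)
t(P) = 20
y(G) = 4*G² (y(G) = (2*G)*(2*G) = 4*G²)
Q = 139/133932 (Q = (-1549 + 20)/(-1473252) = -1529*(-1/1473252) = 139/133932 ≈ 0.0010378)
j = 5*√259103 (j = √(4*1413² - 1508701) = √(4*1996569 - 1508701) = √(7986276 - 1508701) = √6477575 = 5*√259103 ≈ 2545.1)
j/Q = (5*√259103)/(139/133932) = (5*√259103)*(133932/139) = 669660*√259103/139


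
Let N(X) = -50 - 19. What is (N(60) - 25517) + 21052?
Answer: -4534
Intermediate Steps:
N(X) = -69
(N(60) - 25517) + 21052 = (-69 - 25517) + 21052 = -25586 + 21052 = -4534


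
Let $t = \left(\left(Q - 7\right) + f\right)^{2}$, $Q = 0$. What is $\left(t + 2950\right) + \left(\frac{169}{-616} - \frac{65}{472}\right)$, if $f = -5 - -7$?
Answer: $\frac{13513553}{4543} \approx 2974.6$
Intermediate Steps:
$f = 2$ ($f = -5 + 7 = 2$)
$t = 25$ ($t = \left(\left(0 - 7\right) + 2\right)^{2} = \left(-7 + 2\right)^{2} = \left(-5\right)^{2} = 25$)
$\left(t + 2950\right) + \left(\frac{169}{-616} - \frac{65}{472}\right) = \left(25 + 2950\right) + \left(\frac{169}{-616} - \frac{65}{472}\right) = 2975 + \left(169 \left(- \frac{1}{616}\right) - \frac{65}{472}\right) = 2975 - \frac{1872}{4543} = \frac{13513553}{4543}$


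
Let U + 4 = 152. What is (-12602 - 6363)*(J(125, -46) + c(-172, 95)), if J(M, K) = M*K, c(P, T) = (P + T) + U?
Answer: 107702235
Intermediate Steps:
U = 148 (U = -4 + 152 = 148)
c(P, T) = 148 + P + T (c(P, T) = (P + T) + 148 = 148 + P + T)
J(M, K) = K*M
(-12602 - 6363)*(J(125, -46) + c(-172, 95)) = (-12602 - 6363)*(-46*125 + (148 - 172 + 95)) = -18965*(-5750 + 71) = -18965*(-5679) = 107702235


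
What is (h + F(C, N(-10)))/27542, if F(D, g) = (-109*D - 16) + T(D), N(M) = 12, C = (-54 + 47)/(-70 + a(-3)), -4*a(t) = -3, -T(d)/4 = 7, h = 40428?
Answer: 5591658/3814567 ≈ 1.4659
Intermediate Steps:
T(d) = -28 (T(d) = -4*7 = -28)
a(t) = ¾ (a(t) = -¼*(-3) = ¾)
C = 28/277 (C = (-54 + 47)/(-70 + ¾) = -7/(-277/4) = -7*(-4/277) = 28/277 ≈ 0.10108)
F(D, g) = -44 - 109*D (F(D, g) = (-109*D - 16) - 28 = (-16 - 109*D) - 28 = -44 - 109*D)
(h + F(C, N(-10)))/27542 = (40428 + (-44 - 109*28/277))/27542 = (40428 + (-44 - 3052/277))*(1/27542) = (40428 - 15240/277)*(1/27542) = (11183316/277)*(1/27542) = 5591658/3814567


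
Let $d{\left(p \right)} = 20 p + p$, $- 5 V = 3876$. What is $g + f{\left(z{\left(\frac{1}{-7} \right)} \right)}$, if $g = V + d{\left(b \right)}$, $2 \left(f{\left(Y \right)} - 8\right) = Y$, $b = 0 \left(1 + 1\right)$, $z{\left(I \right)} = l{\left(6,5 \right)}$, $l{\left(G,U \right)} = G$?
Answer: $- \frac{3821}{5} \approx -764.2$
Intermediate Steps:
$V = - \frac{3876}{5}$ ($V = \left(- \frac{1}{5}\right) 3876 = - \frac{3876}{5} \approx -775.2$)
$z{\left(I \right)} = 6$
$b = 0$ ($b = 0 \cdot 2 = 0$)
$f{\left(Y \right)} = 8 + \frac{Y}{2}$
$d{\left(p \right)} = 21 p$
$g = - \frac{3876}{5}$ ($g = - \frac{3876}{5} + 21 \cdot 0 = - \frac{3876}{5} + 0 = - \frac{3876}{5} \approx -775.2$)
$g + f{\left(z{\left(\frac{1}{-7} \right)} \right)} = - \frac{3876}{5} + \left(8 + \frac{1}{2} \cdot 6\right) = - \frac{3876}{5} + \left(8 + 3\right) = - \frac{3876}{5} + 11 = - \frac{3821}{5}$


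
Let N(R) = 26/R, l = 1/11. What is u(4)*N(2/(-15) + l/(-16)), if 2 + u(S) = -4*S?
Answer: 1235520/367 ≈ 3366.5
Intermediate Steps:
l = 1/11 ≈ 0.090909
u(S) = -2 - 4*S
u(4)*N(2/(-15) + l/(-16)) = (-2 - 4*4)*(26/(2/(-15) + (1/11)/(-16))) = (-2 - 16)*(26/(2*(-1/15) + (1/11)*(-1/16))) = -468/(-2/15 - 1/176) = -468/(-367/2640) = -468*(-2640)/367 = -18*(-68640/367) = 1235520/367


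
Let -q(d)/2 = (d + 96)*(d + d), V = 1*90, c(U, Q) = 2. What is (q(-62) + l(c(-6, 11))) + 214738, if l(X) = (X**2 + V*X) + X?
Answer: 223356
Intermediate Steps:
V = 90
l(X) = X**2 + 91*X (l(X) = (X**2 + 90*X) + X = X**2 + 91*X)
q(d) = -4*d*(96 + d) (q(d) = -2*(d + 96)*(d + d) = -2*(96 + d)*2*d = -4*d*(96 + d))
(q(-62) + l(c(-6, 11))) + 214738 = (-4*(-62)*(96 - 62) + 2*(91 + 2)) + 214738 = (-4*(-62)*34 + 2*93) + 214738 = (8432 + 186) + 214738 = 8618 + 214738 = 223356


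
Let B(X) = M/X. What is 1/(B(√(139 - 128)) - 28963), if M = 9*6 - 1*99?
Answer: -318593/9227407034 + 45*√11/9227407034 ≈ -3.4511e-5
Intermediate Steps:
M = -45 (M = 54 - 99 = -45)
B(X) = -45/X
1/(B(√(139 - 128)) - 28963) = 1/(-45/√(139 - 128) - 28963) = 1/(-45*√11/11 - 28963) = 1/(-28963 - 45*√11/11)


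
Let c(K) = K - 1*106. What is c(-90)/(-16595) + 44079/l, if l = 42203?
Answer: 105680399/100051255 ≈ 1.0563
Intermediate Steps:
c(K) = -106 + K (c(K) = K - 106 = -106 + K)
c(-90)/(-16595) + 44079/l = (-106 - 90)/(-16595) + 44079/42203 = -196*(-1/16595) + 44079*(1/42203) = 196/16595 + 6297/6029 = 105680399/100051255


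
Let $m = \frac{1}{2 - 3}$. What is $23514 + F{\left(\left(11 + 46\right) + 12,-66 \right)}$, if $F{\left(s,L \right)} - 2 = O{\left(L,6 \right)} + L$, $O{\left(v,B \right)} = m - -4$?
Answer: $23453$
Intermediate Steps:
$m = -1$ ($m = \frac{1}{-1} = -1$)
$O{\left(v,B \right)} = 3$ ($O{\left(v,B \right)} = -1 - -4 = -1 + 4 = 3$)
$F{\left(s,L \right)} = 5 + L$ ($F{\left(s,L \right)} = 2 + \left(3 + L\right) = 5 + L$)
$23514 + F{\left(\left(11 + 46\right) + 12,-66 \right)} = 23514 + \left(5 - 66\right) = 23514 - 61 = 23453$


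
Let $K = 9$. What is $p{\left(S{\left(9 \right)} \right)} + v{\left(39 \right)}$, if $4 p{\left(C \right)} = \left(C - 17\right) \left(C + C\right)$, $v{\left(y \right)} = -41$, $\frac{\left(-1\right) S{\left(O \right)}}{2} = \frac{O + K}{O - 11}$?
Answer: $-32$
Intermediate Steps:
$S{\left(O \right)} = - \frac{2 \left(9 + O\right)}{-11 + O}$ ($S{\left(O \right)} = - 2 \frac{O + 9}{O - 11} = - 2 \frac{9 + O}{-11 + O} = - \frac{2 \left(9 + O\right)}{-11 + O}$)
$p{\left(C \right)} = \frac{C \left(-17 + C\right)}{2}$ ($p{\left(C \right)} = \frac{\left(C - 17\right) \left(C + C\right)}{4} = \frac{\left(-17 + C\right) 2 C}{4} = \frac{2 C \left(-17 + C\right)}{4} = \frac{C \left(-17 + C\right)}{2}$)
$p{\left(S{\left(9 \right)} \right)} + v{\left(39 \right)} = \frac{\frac{2 \left(-9 - 9\right)}{-11 + 9} \left(-17 + \frac{2 \left(-9 - 9\right)}{-11 + 9}\right)}{2} - 41 = \frac{\frac{2 \left(-9 - 9\right)}{-2} \left(-17 + \frac{2 \left(-9 - 9\right)}{-2}\right)}{2} - 41 = \frac{2 \left(- \frac{1}{2}\right) \left(-18\right) \left(-17 + 2 \left(- \frac{1}{2}\right) \left(-18\right)\right)}{2} - 41 = \frac{1}{2} \cdot 18 \left(-17 + 18\right) - 41 = \frac{1}{2} \cdot 18 \cdot 1 - 41 = 9 - 41 = -32$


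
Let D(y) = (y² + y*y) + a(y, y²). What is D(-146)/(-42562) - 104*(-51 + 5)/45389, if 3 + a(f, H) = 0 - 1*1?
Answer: -865612842/965923309 ≈ -0.89615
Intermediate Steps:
a(f, H) = -4 (a(f, H) = -3 + (0 - 1*1) = -3 + (0 - 1) = -3 - 1 = -4)
D(y) = -4 + 2*y² (D(y) = (y² + y*y) - 4 = (y² + y²) - 4 = 2*y² - 4 = -4 + 2*y²)
D(-146)/(-42562) - 104*(-51 + 5)/45389 = (-4 + 2*(-146)²)/(-42562) - 104*(-51 + 5)/45389 = (-4 + 2*21316)*(-1/42562) - 104*(-46)*(1/45389) = (-4 + 42632)*(-1/42562) + 4784*(1/45389) = 42628*(-1/42562) + 4784/45389 = -21314/21281 + 4784/45389 = -865612842/965923309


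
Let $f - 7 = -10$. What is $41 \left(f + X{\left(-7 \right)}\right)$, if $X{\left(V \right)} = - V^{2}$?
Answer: $-2132$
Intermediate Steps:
$f = -3$ ($f = 7 - 10 = -3$)
$41 \left(f + X{\left(-7 \right)}\right) = 41 \left(-3 - \left(-7\right)^{2}\right) = 41 \left(-3 - 49\right) = 41 \left(-52\right) = -2132$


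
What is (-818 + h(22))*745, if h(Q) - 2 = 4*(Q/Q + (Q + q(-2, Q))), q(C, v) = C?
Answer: -545340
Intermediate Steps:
h(Q) = -2 + 4*Q (h(Q) = 2 + 4*(Q/Q + (Q - 2)) = 2 + 4*(1 + (-2 + Q)) = 2 + 4*(-1 + Q) = 2 + (-4 + 4*Q) = -2 + 4*Q)
(-818 + h(22))*745 = (-818 + (-2 + 4*22))*745 = (-818 + (-2 + 88))*745 = (-818 + 86)*745 = -732*745 = -545340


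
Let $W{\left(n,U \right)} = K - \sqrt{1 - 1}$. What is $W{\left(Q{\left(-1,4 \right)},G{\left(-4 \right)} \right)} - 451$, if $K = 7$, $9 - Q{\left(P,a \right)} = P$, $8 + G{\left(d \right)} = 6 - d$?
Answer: $-444$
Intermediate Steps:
$G{\left(d \right)} = -2 - d$ ($G{\left(d \right)} = -8 - \left(-6 + d\right) = -2 - d$)
$Q{\left(P,a \right)} = 9 - P$
$W{\left(n,U \right)} = 7$ ($W{\left(n,U \right)} = 7 - \sqrt{1 - 1} = 7 - \sqrt{0} = 7 - 0 = 7 + 0 = 7$)
$W{\left(Q{\left(-1,4 \right)},G{\left(-4 \right)} \right)} - 451 = 7 - 451 = -444$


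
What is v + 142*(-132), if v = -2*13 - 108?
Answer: -18878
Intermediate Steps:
v = -134 (v = -26 - 108 = -134)
v + 142*(-132) = -134 + 142*(-132) = -134 - 18744 = -18878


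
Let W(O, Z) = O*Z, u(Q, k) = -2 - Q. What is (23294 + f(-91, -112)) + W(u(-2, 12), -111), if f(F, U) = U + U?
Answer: 23070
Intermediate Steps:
f(F, U) = 2*U
(23294 + f(-91, -112)) + W(u(-2, 12), -111) = (23294 + 2*(-112)) + (-2 - 1*(-2))*(-111) = (23294 - 224) + (-2 + 2)*(-111) = 23070 + 0*(-111) = 23070 + 0 = 23070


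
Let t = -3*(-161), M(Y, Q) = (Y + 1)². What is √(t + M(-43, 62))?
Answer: √2247 ≈ 47.403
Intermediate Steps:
M(Y, Q) = (1 + Y)²
t = 483
√(t + M(-43, 62)) = √(483 + (1 - 43)²) = √(483 + (-42)²) = √(483 + 1764) = √2247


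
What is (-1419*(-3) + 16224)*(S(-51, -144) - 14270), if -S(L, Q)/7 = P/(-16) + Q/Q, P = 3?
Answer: -4678085691/16 ≈ -2.9238e+8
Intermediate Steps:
S(L, Q) = -91/16 (S(L, Q) = -7*(3/(-16) + Q/Q) = -7*(3*(-1/16) + 1) = -7*(-3/16 + 1) = -7*13/16 = -91/16)
(-1419*(-3) + 16224)*(S(-51, -144) - 14270) = (-1419*(-3) + 16224)*(-91/16 - 14270) = (4257 + 16224)*(-228411/16) = 20481*(-228411/16) = -4678085691/16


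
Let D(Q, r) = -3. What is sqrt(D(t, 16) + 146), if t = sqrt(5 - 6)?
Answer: sqrt(143) ≈ 11.958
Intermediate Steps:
t = I (t = sqrt(-1) = I ≈ 1.0*I)
sqrt(D(t, 16) + 146) = sqrt(-3 + 146) = sqrt(143)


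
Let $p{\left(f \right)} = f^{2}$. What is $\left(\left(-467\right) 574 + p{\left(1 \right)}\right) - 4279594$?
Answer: $-4547651$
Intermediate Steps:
$\left(\left(-467\right) 574 + p{\left(1 \right)}\right) - 4279594 = \left(\left(-467\right) 574 + 1^{2}\right) - 4279594 = \left(-268058 + 1\right) - 4279594 = -268057 - 4279594 = -4547651$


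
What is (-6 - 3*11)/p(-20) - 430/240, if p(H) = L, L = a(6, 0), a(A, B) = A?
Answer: -199/24 ≈ -8.2917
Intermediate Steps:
L = 6
p(H) = 6
(-6 - 3*11)/p(-20) - 430/240 = (-6 - 3*11)/6 - 430/240 = (-6 - 33)*(⅙) - 430*1/240 = -39*⅙ - 43/24 = -13/2 - 43/24 = -199/24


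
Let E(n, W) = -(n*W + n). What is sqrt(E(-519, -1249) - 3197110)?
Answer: I*sqrt(3844822) ≈ 1960.8*I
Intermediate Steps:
E(n, W) = -n - W*n (E(n, W) = -(W*n + n) = -(n + W*n) = -n - W*n)
sqrt(E(-519, -1249) - 3197110) = sqrt(-1*(-519)*(1 - 1249) - 3197110) = sqrt(-1*(-519)*(-1248) - 3197110) = sqrt(-647712 - 3197110) = sqrt(-3844822) = I*sqrt(3844822)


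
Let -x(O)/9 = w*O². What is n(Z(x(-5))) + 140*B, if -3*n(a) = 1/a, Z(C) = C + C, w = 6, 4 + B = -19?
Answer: -26081999/8100 ≈ -3220.0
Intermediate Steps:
B = -23 (B = -4 - 19 = -23)
x(O) = -54*O²
Z(C) = 2*C
n(a) = -1/(3*a)
n(Z(x(-5))) + 140*B = -1/(3*(2*(-54*(-5)²))) + 140*(-23) = -1/(3*(2*(-54*25))) - 3220 = -1/(3*(2*(-1350))) - 3220 = -⅓/(-2700) - 3220 = -⅓*(-1/2700) - 3220 = 1/8100 - 3220 = -26081999/8100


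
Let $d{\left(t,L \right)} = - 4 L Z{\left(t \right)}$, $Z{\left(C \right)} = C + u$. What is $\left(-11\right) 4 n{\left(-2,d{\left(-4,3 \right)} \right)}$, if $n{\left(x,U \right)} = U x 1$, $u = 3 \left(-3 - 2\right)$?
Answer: $20064$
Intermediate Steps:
$u = -15$ ($u = 3 \left(-5\right) = -15$)
$Z{\left(C \right)} = -15 + C$ ($Z{\left(C \right)} = C - 15 = -15 + C$)
$d{\left(t,L \right)} = - 4 L \left(-15 + t\right)$
$n{\left(x,U \right)} = U x$
$\left(-11\right) 4 n{\left(-2,d{\left(-4,3 \right)} \right)} = \left(-11\right) 4 \cdot 4 \cdot 3 \left(15 - -4\right) \left(-2\right) = - 44 \cdot 4 \cdot 3 \left(15 + 4\right) \left(-2\right) = - 44 \cdot 4 \cdot 3 \cdot 19 \left(-2\right) = - 44 \cdot 228 \left(-2\right) = \left(-44\right) \left(-456\right) = 20064$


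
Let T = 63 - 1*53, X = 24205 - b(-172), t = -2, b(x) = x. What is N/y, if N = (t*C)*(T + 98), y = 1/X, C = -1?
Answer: 5265432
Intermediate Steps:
X = 24377 (X = 24205 - 1*(-172) = 24205 + 172 = 24377)
y = 1/24377 ≈ 4.1022e-5
T = 10 (T = 63 - 53 = 10)
N = 216 (N = (-2*(-1))*(10 + 98) = 2*108 = 216)
N/y = 216/(1/24377) = 216*24377 = 5265432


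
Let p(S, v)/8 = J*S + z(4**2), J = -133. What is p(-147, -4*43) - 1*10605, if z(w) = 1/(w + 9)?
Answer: 3645083/25 ≈ 1.4580e+5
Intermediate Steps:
z(w) = 1/(9 + w)
p(S, v) = 8/25 - 1064*S (p(S, v) = 8*(-133*S + 1/(9 + 4**2)) = 8*(-133*S + 1/(9 + 16)) = 8*(-133*S + 1/25) = 8*(1/25 - 133*S) = 8/25 - 1064*S)
p(-147, -4*43) - 1*10605 = (8/25 - 1064*(-147)) - 1*10605 = (8/25 + 156408) - 10605 = 3910208/25 - 10605 = 3645083/25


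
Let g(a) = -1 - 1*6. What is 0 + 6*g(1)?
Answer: -42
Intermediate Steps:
g(a) = -7 (g(a) = -1 - 6 = -7)
0 + 6*g(1) = 0 + 6*(-7) = 0 - 42 = -42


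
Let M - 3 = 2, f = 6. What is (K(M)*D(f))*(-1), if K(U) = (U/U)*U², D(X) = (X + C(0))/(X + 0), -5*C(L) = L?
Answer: -25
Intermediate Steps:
M = 5 (M = 3 + 2 = 5)
C(L) = -L/5
D(X) = 1 (D(X) = (X - ⅕*0)/(X + 0) = (X + 0)/X = X/X = 1)
K(U) = U² (K(U) = 1*U² = U²)
(K(M)*D(f))*(-1) = (5²*1)*(-1) = (25*1)*(-1) = 25*(-1) = -25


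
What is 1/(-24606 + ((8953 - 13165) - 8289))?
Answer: -1/37107 ≈ -2.6949e-5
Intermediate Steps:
1/(-24606 + ((8953 - 13165) - 8289)) = 1/(-24606 + (-4212 - 8289)) = 1/(-24606 - 12501) = 1/(-37107) = -1/37107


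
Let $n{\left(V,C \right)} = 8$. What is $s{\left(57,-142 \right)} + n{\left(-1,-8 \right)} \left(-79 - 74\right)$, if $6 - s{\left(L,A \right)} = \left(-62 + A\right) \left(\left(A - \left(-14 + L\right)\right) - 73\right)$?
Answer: $-53850$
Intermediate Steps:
$s{\left(L,A \right)} = 6 - \left(-62 + A\right) \left(-59 + A - L\right)$ ($s{\left(L,A \right)} = 6 - \left(-62 + A\right) \left(\left(A - \left(-14 + L\right)\right) - 73\right) = 6 - \left(-62 + A\right) \left(\left(14 + A - L\right) - 73\right) = 6 - \left(-62 + A\right) \left(-59 + A - L\right)$)
$s{\left(57,-142 \right)} + n{\left(-1,-8 \right)} \left(-79 - 74\right) = \left(-3652 - \left(-142\right)^{2} - 3534 + 121 \left(-142\right) - 8094\right) + 8 \left(-79 - 74\right) = \left(-3652 - 20164 - 3534 - 17182 - 8094\right) + 8 \left(-153\right) = \left(-3652 - 20164 - 3534 - 17182 - 8094\right) - 1224 = -52626 - 1224 = -53850$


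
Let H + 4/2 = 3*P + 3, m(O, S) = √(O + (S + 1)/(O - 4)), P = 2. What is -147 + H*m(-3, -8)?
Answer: -147 + 7*I*√2 ≈ -147.0 + 9.8995*I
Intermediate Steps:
m(O, S) = √(O + (1 + S)/(-4 + O))
H = 7 (H = -2 + (3*2 + 3) = -2 + (6 + 3) = -2 + 9 = 7)
-147 + H*m(-3, -8) = -147 + 7*√((1 - 8 - 3*(-4 - 3))/(-4 - 3)) = -147 + 7*√((1 - 8 - 3*(-7))/(-7)) = -147 + 7*√(-(1 - 8 + 21)/7) = -147 + 7*√(-⅐*14) = -147 + 7*√(-2) = -147 + 7*(I*√2) = -147 + 7*I*√2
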